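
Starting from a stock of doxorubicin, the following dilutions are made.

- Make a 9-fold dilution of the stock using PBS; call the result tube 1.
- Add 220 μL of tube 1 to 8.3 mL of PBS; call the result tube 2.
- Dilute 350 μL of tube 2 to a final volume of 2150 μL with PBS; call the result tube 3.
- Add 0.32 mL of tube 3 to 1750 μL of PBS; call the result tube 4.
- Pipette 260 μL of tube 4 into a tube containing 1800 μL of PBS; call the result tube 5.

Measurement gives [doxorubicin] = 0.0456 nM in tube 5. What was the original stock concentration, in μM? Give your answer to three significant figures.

5.00 μM

Step 1: 9-fold → factor 9
Step 2: 220 μL + 8.3 mL = 8520 μL total → factor 8520/220 = 38.727
Step 3: 350 μL brought to 2150 μL → factor 2150/350 = 6.1429
Step 4: 0.32 mL + 1750 μL = 2.07 mL total → factor 2.07/0.32 = 6.4688
Step 5: 260 μL + 1800 μL = 2060 μL total → factor 2060/260 = 7.9231
Overall dilution factor = 9 × 38.727 × 6.1429 × 6.4688 × 7.9231 = 1.0973 × 10^5
Stock = 0.0456 nM × 1.0973 × 10^5 = 5004 nM = 5.00 μM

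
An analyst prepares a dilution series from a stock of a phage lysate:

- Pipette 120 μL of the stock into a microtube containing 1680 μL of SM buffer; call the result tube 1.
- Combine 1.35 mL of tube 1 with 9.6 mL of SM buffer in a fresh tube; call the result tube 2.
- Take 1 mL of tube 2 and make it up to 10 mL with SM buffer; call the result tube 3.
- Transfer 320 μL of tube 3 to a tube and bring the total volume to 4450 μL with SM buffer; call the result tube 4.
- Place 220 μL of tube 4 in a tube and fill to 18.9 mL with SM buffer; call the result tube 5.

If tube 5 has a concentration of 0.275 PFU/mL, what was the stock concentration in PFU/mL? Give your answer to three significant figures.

Step 1: 120 μL + 1680 μL = 1800 μL total → factor 1800/120 = 15
Step 2: 1.35 mL + 9.6 mL = 10.95 mL total → factor 10.95/1.35 = 8.1111
Step 3: 1 mL brought to 10 mL → factor 10/1 = 10
Step 4: 320 μL brought to 4450 μL → factor 4450/320 = 13.906
Step 5: 220 μL brought to 18.9 mL → factor 18900/220 = 85.909
Overall dilution factor = 15 × 8.1111 × 10 × 13.906 × 85.909 = 1.4535 × 10^6
Stock = 0.275 PFU/mL × 1.4535 × 10^6 = 4.00 × 10^5 PFU/mL

4.00 × 10^5 PFU/mL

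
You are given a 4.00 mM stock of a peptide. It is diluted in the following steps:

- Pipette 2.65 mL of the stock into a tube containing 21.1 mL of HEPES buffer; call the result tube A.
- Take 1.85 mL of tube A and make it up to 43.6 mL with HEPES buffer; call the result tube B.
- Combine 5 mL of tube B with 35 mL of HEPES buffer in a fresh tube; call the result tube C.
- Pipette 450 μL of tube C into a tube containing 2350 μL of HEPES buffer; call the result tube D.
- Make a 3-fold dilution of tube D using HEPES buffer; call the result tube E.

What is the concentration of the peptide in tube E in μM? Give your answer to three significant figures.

0.127 μM

Step 1: 2.65 mL + 21.1 mL = 23.75 mL total → factor 23.75/2.65 = 8.9623
Step 2: 1.85 mL brought to 43.6 mL → factor 43.6/1.85 = 23.568
Step 3: 5 mL + 35 mL = 40 mL total → factor 40/5 = 8
Step 4: 450 μL + 2350 μL = 2800 μL total → factor 2800/450 = 6.2222
Step 5: 3-fold → factor 3
Overall dilution factor = 8.9623 × 23.568 × 8 × 6.2222 × 3 = 31542
Final = 4.00 mM / 31542 = 0.0001268 mM = 0.127 μM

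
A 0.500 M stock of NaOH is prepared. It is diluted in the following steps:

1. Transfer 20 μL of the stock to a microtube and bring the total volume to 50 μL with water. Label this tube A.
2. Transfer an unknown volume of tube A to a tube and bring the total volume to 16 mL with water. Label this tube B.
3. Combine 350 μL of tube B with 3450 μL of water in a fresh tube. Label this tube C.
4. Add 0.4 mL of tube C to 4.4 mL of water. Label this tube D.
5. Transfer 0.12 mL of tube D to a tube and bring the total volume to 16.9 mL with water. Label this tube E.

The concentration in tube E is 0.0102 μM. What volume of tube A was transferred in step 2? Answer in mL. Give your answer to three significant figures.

0.0150 mL

Step 1: 20 μL brought to 50 μL → factor 50/20 = 2.5
Step 2: v brought to 16 mL → factor = 16 mL/v
Step 3: 350 μL + 3450 μL = 3800 μL total → factor 3800/350 = 10.857
Step 4: 0.4 mL + 4.4 mL = 4.8 mL total → factor 4.8/0.4 = 12
Step 5: 0.12 mL brought to 16.9 mL → factor 16.9/0.12 = 140.83
Product of known-step factors = 45871
Overall factor = 0.500 M / (0.0102 μM) = 4.902 × 10^7
Step-2 factor = 4.902 × 10^7 / 45871 = 1068.6
v = 16 mL / 1068.6 = 0.0150 mL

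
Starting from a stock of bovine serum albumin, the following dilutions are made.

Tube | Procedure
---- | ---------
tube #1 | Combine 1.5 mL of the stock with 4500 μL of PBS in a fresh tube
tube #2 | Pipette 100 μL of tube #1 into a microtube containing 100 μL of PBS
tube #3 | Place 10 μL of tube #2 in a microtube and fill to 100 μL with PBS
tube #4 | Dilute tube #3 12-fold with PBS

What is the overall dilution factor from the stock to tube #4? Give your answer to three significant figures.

960

Step 1: 1.5 mL + 4500 μL = 6 mL total → factor 6/1.5 = 4
Step 2: 100 μL + 100 μL = 200 μL total → factor 200/100 = 2
Step 3: 10 μL brought to 100 μL → factor 100/10 = 10
Step 4: 12-fold → factor 12
Overall dilution factor = 4 × 2 × 10 × 12 = 960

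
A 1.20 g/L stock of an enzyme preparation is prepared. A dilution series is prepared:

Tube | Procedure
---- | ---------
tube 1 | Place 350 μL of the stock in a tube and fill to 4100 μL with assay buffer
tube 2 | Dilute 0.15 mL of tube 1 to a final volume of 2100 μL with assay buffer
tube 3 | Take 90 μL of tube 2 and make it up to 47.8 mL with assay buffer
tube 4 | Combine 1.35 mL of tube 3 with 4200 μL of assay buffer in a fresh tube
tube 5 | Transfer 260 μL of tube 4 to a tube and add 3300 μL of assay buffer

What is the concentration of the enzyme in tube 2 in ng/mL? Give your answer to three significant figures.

Step 1: 350 μL brought to 4100 μL → factor 4100/350 = 11.714
Step 2: 0.15 mL brought to 2100 μL → factor 2.1/0.15 = 14
Dilution factor through tube 2 = 11.714 × 14 = 164
[tube 2] = 1.20 g/L / 164 = 0.007317 g/L = 7.32 × 10^3 ng/mL

7.32 × 10^3 ng/mL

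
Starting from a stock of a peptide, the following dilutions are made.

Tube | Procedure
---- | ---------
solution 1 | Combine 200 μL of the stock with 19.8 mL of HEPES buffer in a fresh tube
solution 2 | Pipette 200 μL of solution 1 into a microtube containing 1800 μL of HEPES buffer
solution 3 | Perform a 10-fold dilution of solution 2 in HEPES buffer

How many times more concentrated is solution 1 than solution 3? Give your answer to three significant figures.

Step 1: 200 μL + 19.8 mL = 20000 μL total → factor 20000/200 = 100
Step 2: 200 μL + 1800 μL = 2000 μL total → factor 2000/200 = 10
Step 3: 10-fold → factor 10
Dilution factor to solution 1 = 100; to solution 3 = 10000
[solution 1]/[solution 3] = (factor to solution 3)/(factor to solution 1) = 10000/100 = 100

100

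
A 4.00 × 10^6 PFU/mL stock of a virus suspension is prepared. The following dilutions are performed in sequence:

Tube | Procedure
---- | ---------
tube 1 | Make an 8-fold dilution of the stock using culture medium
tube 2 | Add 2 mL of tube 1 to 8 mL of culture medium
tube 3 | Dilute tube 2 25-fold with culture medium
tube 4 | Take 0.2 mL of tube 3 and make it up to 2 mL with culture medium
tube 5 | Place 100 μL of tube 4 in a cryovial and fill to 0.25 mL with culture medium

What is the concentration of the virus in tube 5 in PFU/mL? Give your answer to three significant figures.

Step 1: 8-fold → factor 8
Step 2: 2 mL + 8 mL = 10 mL total → factor 10/2 = 5
Step 3: 25-fold → factor 25
Step 4: 0.2 mL brought to 2 mL → factor 2/0.2 = 10
Step 5: 100 μL brought to 0.25 mL → factor 250/100 = 2.5
Overall dilution factor = 8 × 5 × 25 × 10 × 2.5 = 25000
Final = 4.00 × 10^6 PFU/mL / 25000 = 160 PFU/mL

160 PFU/mL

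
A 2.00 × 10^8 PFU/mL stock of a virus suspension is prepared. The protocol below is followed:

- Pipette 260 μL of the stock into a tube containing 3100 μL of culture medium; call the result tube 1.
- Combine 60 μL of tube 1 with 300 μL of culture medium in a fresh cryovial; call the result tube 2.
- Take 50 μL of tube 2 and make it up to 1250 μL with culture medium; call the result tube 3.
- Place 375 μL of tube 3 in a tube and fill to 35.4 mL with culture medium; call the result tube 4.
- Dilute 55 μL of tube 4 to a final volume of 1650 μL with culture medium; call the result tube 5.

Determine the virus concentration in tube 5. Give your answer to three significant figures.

Step 1: 260 μL + 3100 μL = 3360 μL total → factor 3360/260 = 12.923
Step 2: 60 μL + 300 μL = 360 μL total → factor 360/60 = 6
Step 3: 50 μL brought to 1250 μL → factor 1250/50 = 25
Step 4: 375 μL brought to 35.4 mL → factor 35400/375 = 94.4
Step 5: 55 μL brought to 1650 μL → factor 1650/55 = 30
Overall dilution factor = 12.923 × 6 × 25 × 94.4 × 30 = 5.4897 × 10^6
Final = 2.00 × 10^8 PFU/mL / 5.4897 × 10^6 = 36.4 PFU/mL

36.4 PFU/mL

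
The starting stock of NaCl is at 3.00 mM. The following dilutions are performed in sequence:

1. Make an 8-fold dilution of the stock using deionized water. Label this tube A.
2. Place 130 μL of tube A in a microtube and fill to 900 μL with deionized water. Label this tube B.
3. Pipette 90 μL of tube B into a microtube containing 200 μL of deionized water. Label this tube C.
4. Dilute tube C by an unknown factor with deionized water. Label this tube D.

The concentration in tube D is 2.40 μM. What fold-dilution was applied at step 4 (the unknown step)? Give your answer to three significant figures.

7.00-fold

Step 1: 8-fold → factor 8
Step 2: 130 μL brought to 900 μL → factor 900/130 = 6.9231
Step 3: 90 μL + 200 μL = 290 μL total → factor 290/90 = 3.2222
Step 4: unknown factor x
Product of known-step factors = 178.46
Overall factor = 3.00 mM / (2.40 μM) = 1250
x = 1250 / 178.46 = 7.00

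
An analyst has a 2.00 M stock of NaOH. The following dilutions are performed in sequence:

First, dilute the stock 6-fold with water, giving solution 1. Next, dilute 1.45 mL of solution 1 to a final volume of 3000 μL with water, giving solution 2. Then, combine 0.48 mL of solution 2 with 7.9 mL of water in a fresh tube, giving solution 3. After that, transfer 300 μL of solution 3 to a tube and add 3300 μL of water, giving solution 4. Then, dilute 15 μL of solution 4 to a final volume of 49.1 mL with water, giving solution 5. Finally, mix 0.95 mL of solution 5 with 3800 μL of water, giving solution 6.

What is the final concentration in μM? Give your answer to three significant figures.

Step 1: 6-fold → factor 6
Step 2: 1.45 mL brought to 3000 μL → factor 3/1.45 = 2.069
Step 3: 0.48 mL + 7.9 mL = 8.38 mL total → factor 8.38/0.48 = 17.458
Step 4: 300 μL + 3300 μL = 3600 μL total → factor 3600/300 = 12
Step 5: 15 μL brought to 49.1 mL → factor 49100/15 = 3273.3
Step 6: 0.95 mL + 3800 μL = 4.75 mL total → factor 4.75/0.95 = 5
Overall dilution factor = 6 × 2.069 × 17.458 × 12 × 3273.3 × 5 = 4.2565 × 10^7
Final = 2.00 M / 4.2565 × 10^7 = 4.699 × 10^-8 M = 0.0470 μM

0.0470 μM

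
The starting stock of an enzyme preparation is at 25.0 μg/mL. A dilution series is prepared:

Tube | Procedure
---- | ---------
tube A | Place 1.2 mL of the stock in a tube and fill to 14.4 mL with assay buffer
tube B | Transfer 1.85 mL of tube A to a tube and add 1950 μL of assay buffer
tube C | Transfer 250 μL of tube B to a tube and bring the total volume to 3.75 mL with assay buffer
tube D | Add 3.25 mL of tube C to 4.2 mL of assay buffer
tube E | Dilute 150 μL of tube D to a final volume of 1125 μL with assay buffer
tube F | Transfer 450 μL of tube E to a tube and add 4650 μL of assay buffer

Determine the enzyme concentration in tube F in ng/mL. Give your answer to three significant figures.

0.347 ng/mL

Step 1: 1.2 mL brought to 14.4 mL → factor 14.4/1.2 = 12
Step 2: 1.85 mL + 1950 μL = 3.8 mL total → factor 3.8/1.85 = 2.0541
Step 3: 250 μL brought to 3.75 mL → factor 3750/250 = 15
Step 4: 3.25 mL + 4.2 mL = 7.45 mL total → factor 7.45/3.25 = 2.2923
Step 5: 150 μL brought to 1125 μL → factor 1125/150 = 7.5
Step 6: 450 μL + 4650 μL = 5100 μL total → factor 5100/450 = 11.333
Overall dilution factor = 12 × 2.0541 × 15 × 2.2923 × 7.5 × 11.333 = 72040
Final = 25.0 μg/mL / 72040 = 0.0003470 μg/mL = 0.347 ng/mL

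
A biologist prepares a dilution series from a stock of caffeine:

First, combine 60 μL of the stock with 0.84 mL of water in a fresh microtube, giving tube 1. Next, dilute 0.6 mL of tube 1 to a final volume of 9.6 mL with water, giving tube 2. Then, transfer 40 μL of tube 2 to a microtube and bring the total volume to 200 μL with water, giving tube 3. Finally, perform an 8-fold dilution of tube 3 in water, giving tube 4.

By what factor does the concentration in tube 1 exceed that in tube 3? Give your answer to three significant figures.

80.0

Step 1: 60 μL + 0.84 mL = 900 μL total → factor 900/60 = 15
Step 2: 0.6 mL brought to 9.6 mL → factor 9.6/0.6 = 16
Step 3: 40 μL brought to 200 μL → factor 200/40 = 5
Dilution factor to tube 1 = 15; to tube 3 = 1200
[tube 1]/[tube 3] = (factor to tube 3)/(factor to tube 1) = 1200/15 = 80.0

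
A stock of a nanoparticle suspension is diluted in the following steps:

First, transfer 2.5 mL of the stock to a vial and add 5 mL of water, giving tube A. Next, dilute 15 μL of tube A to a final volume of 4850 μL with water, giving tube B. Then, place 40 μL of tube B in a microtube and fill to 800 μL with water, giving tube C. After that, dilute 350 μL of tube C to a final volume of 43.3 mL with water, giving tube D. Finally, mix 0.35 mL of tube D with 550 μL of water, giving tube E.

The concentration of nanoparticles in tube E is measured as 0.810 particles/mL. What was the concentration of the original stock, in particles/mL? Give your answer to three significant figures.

5.00 × 10^6 particles/mL

Step 1: 2.5 mL + 5 mL = 7.5 mL total → factor 7.5/2.5 = 3
Step 2: 15 μL brought to 4850 μL → factor 4850/15 = 323.33
Step 3: 40 μL brought to 800 μL → factor 800/40 = 20
Step 4: 350 μL brought to 43.3 mL → factor 43300/350 = 123.71
Step 5: 0.35 mL + 550 μL = 0.9 mL total → factor 0.9/0.35 = 2.5714
Overall dilution factor = 3 × 323.33 × 20 × 123.71 × 2.5714 = 6.1716 × 10^6
Stock = 0.810 particles/mL × 6.1716 × 10^6 = 5.00 × 10^6 particles/mL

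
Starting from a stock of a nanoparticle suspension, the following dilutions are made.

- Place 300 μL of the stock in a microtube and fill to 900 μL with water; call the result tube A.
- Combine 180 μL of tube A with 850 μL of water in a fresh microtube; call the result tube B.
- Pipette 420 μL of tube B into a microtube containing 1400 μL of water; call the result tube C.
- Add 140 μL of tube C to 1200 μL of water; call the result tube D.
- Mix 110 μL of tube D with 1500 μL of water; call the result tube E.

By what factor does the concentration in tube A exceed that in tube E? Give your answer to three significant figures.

3.47 × 10^3

Step 1: 300 μL brought to 900 μL → factor 900/300 = 3
Step 2: 180 μL + 850 μL = 1030 μL total → factor 1030/180 = 5.7222
Step 3: 420 μL + 1400 μL = 1820 μL total → factor 1820/420 = 4.3333
Step 4: 140 μL + 1200 μL = 1340 μL total → factor 1340/140 = 9.5714
Step 5: 110 μL + 1500 μL = 1610 μL total → factor 1610/110 = 14.636
Dilution factor to tube A = 3; to tube E = 10421
[tube A]/[tube E] = (factor to tube E)/(factor to tube A) = 10421/3 = 3.47 × 10^3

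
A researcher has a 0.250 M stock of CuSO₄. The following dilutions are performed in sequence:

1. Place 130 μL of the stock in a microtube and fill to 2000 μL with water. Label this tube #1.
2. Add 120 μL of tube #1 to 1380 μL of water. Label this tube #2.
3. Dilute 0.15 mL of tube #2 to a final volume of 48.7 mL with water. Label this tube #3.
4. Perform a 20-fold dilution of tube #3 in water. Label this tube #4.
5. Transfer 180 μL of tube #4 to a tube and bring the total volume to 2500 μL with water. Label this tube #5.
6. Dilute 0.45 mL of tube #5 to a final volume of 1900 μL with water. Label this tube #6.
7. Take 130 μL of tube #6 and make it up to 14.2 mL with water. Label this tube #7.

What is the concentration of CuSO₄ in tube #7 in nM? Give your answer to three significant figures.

Step 1: 130 μL brought to 2000 μL → factor 2000/130 = 15.385
Step 2: 120 μL + 1380 μL = 1500 μL total → factor 1500/120 = 12.5
Step 3: 0.15 mL brought to 48.7 mL → factor 48.7/0.15 = 324.67
Step 4: 20-fold → factor 20
Step 5: 180 μL brought to 2500 μL → factor 2500/180 = 13.889
Step 6: 0.45 mL brought to 1900 μL → factor 1.9/0.45 = 4.2222
Step 7: 130 μL brought to 14.2 mL → factor 14200/130 = 109.23
Overall dilution factor = 15.385 × 12.5 × 324.67 × 20 × 13.889 × 4.2222 × 109.23 = 7.9987 × 10^9
Final = 0.250 M / 7.9987 × 10^9 = 3.126 × 10^-11 M = 0.0313 nM

0.0313 nM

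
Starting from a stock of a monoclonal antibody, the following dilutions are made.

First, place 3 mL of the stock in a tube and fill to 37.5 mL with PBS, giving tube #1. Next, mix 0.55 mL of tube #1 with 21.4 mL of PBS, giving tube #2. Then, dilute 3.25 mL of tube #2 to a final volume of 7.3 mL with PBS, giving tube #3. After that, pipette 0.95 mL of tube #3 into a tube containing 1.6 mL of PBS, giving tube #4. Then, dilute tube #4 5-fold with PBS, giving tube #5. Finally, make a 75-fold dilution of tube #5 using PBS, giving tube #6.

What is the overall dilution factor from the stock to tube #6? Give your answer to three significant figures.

Step 1: 3 mL brought to 37.5 mL → factor 37.5/3 = 12.5
Step 2: 0.55 mL + 21.4 mL = 21.95 mL total → factor 21.95/0.55 = 39.909
Step 3: 3.25 mL brought to 7.3 mL → factor 7.3/3.25 = 2.2462
Step 4: 0.95 mL + 1.6 mL = 2.55 mL total → factor 2.55/0.95 = 2.6842
Step 5: 5-fold → factor 5
Step 6: 75-fold → factor 75
Overall dilution factor = 12.5 × 39.909 × 2.2462 × 2.6842 × 5 × 75 = 1.1279 × 10^6

1.13 × 10^6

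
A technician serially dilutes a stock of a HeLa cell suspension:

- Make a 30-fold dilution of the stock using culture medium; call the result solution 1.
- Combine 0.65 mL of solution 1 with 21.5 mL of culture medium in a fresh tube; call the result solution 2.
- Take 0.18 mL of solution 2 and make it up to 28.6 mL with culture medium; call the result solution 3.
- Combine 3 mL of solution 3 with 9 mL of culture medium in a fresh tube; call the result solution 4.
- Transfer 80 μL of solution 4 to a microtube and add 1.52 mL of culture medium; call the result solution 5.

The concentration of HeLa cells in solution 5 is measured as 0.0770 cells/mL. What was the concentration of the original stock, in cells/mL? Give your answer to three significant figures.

Step 1: 30-fold → factor 30
Step 2: 0.65 mL + 21.5 mL = 22.15 mL total → factor 22.15/0.65 = 34.077
Step 3: 0.18 mL brought to 28.6 mL → factor 28.6/0.18 = 158.89
Step 4: 3 mL + 9 mL = 12 mL total → factor 12/3 = 4
Step 5: 80 μL + 1.52 mL = 1600 μL total → factor 1600/80 = 20
Overall dilution factor = 30 × 34.077 × 158.89 × 4 × 20 = 1.2995 × 10^7
Stock = 0.0770 cells/mL × 1.2995 × 10^7 = 1.00 × 10^6 cells/mL

1.00 × 10^6 cells/mL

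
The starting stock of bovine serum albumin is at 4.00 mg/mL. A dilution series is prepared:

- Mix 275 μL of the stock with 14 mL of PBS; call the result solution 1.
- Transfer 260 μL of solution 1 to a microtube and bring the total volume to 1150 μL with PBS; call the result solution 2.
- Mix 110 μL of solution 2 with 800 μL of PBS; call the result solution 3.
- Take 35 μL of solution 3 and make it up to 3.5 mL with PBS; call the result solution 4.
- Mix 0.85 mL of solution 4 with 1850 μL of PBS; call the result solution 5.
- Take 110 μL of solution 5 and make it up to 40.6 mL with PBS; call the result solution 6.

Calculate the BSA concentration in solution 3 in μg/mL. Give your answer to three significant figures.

2.11 μg/mL

Step 1: 275 μL + 14 mL = 14275 μL total → factor 14275/275 = 51.909
Step 2: 260 μL brought to 1150 μL → factor 1150/260 = 4.4231
Step 3: 110 μL + 800 μL = 910 μL total → factor 910/110 = 8.2727
Dilution factor through solution 3 = 51.909 × 4.4231 × 8.2727 = 1899.4
[solution 3] = 4.00 mg/mL / 1899.4 = 0.002106 mg/mL = 2.11 μg/mL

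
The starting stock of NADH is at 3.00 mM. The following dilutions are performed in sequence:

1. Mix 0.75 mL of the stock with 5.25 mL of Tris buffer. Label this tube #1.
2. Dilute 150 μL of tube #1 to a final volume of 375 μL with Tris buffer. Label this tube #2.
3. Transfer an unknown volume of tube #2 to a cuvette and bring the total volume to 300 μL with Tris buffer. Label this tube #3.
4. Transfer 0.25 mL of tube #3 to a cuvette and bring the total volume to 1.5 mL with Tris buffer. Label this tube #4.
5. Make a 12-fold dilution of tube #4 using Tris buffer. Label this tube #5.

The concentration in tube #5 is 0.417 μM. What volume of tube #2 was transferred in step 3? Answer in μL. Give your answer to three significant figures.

60.0 μL

Step 1: 0.75 mL + 5.25 mL = 6 mL total → factor 6/0.75 = 8
Step 2: 150 μL brought to 375 μL → factor 375/150 = 2.5
Step 3: v brought to 300 μL → factor = 300 μL/v
Step 4: 0.25 mL brought to 1.5 mL → factor 1.5/0.25 = 6
Step 5: 12-fold → factor 12
Product of known-step factors = 1440
Overall factor = 3.00 mM / (0.417 μM) = 7194.2
Step-3 factor = 7194.2 / 1440 = 4.996
v = 300 μL / 4.996 = 60.0 μL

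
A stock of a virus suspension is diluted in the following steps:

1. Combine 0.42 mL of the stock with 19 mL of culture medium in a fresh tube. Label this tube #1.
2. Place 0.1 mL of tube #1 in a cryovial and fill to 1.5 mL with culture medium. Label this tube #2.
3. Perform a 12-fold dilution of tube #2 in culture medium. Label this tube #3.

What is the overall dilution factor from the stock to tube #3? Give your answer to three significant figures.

Step 1: 0.42 mL + 19 mL = 19.42 mL total → factor 19.42/0.42 = 46.238
Step 2: 0.1 mL brought to 1.5 mL → factor 1.5/0.1 = 15
Step 3: 12-fold → factor 12
Overall dilution factor = 46.238 × 15 × 12 = 8322.9

8.32 × 10^3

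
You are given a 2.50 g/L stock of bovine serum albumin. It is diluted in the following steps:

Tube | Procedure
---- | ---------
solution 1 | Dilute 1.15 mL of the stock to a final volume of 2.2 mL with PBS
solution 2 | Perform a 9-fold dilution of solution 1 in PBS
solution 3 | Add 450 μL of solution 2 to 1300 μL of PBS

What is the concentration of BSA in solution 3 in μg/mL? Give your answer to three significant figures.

37.3 μg/mL

Step 1: 1.15 mL brought to 2.2 mL → factor 2.2/1.15 = 1.913
Step 2: 9-fold → factor 9
Step 3: 450 μL + 1300 μL = 1750 μL total → factor 1750/450 = 3.8889
Overall dilution factor = 1.913 × 9 × 3.8889 = 66.957
Final = 2.50 g/L / 66.957 = 0.03734 g/L = 37.3 μg/mL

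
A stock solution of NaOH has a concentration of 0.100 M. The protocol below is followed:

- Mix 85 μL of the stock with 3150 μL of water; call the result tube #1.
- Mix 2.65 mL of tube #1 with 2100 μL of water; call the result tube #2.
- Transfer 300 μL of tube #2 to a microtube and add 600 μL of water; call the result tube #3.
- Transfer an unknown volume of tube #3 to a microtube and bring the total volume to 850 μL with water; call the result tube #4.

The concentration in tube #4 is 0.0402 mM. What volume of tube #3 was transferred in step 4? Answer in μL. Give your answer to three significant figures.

Step 1: 85 μL + 3150 μL = 3235 μL total → factor 3235/85 = 38.059
Step 2: 2.65 mL + 2100 μL = 4.75 mL total → factor 4.75/2.65 = 1.7925
Step 3: 300 μL + 600 μL = 900 μL total → factor 900/300 = 3
Step 4: v brought to 850 μL → factor = 850 μL/v
Product of known-step factors = 204.66
Overall factor = 0.100 M / (0.0402 mM) = 2487.6
Step-4 factor = 2487.6 / 204.66 = 12.155
v = 850 μL / 12.155 = 69.9 μL

69.9 μL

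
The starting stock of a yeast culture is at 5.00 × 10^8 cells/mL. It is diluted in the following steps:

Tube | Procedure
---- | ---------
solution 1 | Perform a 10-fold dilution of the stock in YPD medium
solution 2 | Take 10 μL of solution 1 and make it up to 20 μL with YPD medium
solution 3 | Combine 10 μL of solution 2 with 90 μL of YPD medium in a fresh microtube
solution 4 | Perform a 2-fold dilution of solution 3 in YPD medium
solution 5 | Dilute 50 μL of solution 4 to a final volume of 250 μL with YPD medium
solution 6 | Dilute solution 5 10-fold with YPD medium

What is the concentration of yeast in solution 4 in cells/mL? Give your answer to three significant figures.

Step 1: 10-fold → factor 10
Step 2: 10 μL brought to 20 μL → factor 20/10 = 2
Step 3: 10 μL + 90 μL = 100 μL total → factor 100/10 = 10
Step 4: 2-fold → factor 2
Dilution factor through solution 4 = 10 × 2 × 10 × 2 = 400
[solution 4] = 5.00 × 10^8 cells/mL / 400 = 1.25 × 10^6 cells/mL

1.25 × 10^6 cells/mL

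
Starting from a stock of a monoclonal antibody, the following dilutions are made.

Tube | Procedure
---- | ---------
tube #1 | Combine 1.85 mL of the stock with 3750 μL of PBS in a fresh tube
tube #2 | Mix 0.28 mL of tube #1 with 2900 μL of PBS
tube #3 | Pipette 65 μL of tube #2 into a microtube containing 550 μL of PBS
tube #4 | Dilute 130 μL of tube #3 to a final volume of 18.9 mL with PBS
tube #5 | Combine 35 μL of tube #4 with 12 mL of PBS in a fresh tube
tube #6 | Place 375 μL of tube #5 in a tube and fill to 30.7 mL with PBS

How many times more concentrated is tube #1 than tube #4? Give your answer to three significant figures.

Step 1: 1.85 mL + 3750 μL = 5.6 mL total → factor 5.6/1.85 = 3.027
Step 2: 0.28 mL + 2900 μL = 3.18 mL total → factor 3.18/0.28 = 11.357
Step 3: 65 μL + 550 μL = 615 μL total → factor 615/65 = 9.4615
Step 4: 130 μL brought to 18.9 mL → factor 18900/130 = 145.38
Dilution factor to tube #1 = 3.027; to tube #4 = 47290
[tube #1]/[tube #4] = (factor to tube #4)/(factor to tube #1) = 47290/3.027 = 1.56 × 10^4

1.56 × 10^4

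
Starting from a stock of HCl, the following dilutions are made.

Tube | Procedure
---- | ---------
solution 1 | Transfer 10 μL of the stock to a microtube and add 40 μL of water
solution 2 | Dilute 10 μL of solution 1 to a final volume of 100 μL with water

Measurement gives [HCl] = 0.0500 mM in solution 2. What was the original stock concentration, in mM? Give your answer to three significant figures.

2.50 mM

Step 1: 10 μL + 40 μL = 50 μL total → factor 50/10 = 5
Step 2: 10 μL brought to 100 μL → factor 100/10 = 10
Overall dilution factor = 5 × 10 = 50
Stock = 0.0500 mM × 50 = 2.50 mM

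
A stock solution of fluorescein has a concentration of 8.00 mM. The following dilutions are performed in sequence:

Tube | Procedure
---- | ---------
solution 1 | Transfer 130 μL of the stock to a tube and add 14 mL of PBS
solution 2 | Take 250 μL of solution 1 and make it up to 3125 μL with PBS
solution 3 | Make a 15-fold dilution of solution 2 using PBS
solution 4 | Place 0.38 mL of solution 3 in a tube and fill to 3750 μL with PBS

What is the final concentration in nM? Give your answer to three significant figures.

39.8 nM

Step 1: 130 μL + 14 mL = 14130 μL total → factor 14130/130 = 108.69
Step 2: 250 μL brought to 3125 μL → factor 3125/250 = 12.5
Step 3: 15-fold → factor 15
Step 4: 0.38 mL brought to 3750 μL → factor 3.75/0.38 = 9.8684
Overall dilution factor = 108.69 × 12.5 × 15 × 9.8684 = 2.0112 × 10^5
Final = 8.00 mM / 2.0112 × 10^5 = 3.978 × 10^-5 mM = 39.8 nM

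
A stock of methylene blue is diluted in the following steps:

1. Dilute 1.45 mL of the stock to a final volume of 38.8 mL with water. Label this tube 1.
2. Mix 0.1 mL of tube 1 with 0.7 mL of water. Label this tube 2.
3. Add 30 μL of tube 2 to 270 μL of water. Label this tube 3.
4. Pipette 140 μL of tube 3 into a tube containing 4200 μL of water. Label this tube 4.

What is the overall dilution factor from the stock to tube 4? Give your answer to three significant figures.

Step 1: 1.45 mL brought to 38.8 mL → factor 38.8/1.45 = 26.759
Step 2: 0.1 mL + 0.7 mL = 0.8 mL total → factor 0.8/0.1 = 8
Step 3: 30 μL + 270 μL = 300 μL total → factor 300/30 = 10
Step 4: 140 μL + 4200 μL = 4340 μL total → factor 4340/140 = 31
Overall dilution factor = 26.759 × 8 × 10 × 31 = 66361

6.64 × 10^4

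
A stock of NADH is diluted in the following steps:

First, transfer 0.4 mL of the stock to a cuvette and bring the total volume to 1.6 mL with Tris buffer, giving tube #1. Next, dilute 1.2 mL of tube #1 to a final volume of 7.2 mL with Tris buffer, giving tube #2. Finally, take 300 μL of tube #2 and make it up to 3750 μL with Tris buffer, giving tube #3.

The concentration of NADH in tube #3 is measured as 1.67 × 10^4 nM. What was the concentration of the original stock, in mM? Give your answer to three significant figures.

5.01 mM

Step 1: 0.4 mL brought to 1.6 mL → factor 1.6/0.4 = 4
Step 2: 1.2 mL brought to 7.2 mL → factor 7.2/1.2 = 6
Step 3: 300 μL brought to 3750 μL → factor 3750/300 = 12.5
Overall dilution factor = 4 × 6 × 12.5 = 300
Stock = 1.67 × 10^4 nM × 300 = 5.010 × 10^6 nM = 5.01 mM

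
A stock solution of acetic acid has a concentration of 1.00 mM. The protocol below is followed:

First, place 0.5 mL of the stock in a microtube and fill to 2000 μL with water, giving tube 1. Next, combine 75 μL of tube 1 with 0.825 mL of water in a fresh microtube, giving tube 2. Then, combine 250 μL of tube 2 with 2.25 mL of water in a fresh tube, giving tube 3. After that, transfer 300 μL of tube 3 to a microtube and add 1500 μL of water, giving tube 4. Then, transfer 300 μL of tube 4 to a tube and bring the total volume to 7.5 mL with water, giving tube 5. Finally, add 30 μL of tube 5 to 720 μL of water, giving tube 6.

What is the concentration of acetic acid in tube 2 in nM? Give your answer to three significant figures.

Step 1: 0.5 mL brought to 2000 μL → factor 2/0.5 = 4
Step 2: 75 μL + 0.825 mL = 900 μL total → factor 900/75 = 12
Dilution factor through tube 2 = 4 × 12 = 48
[tube 2] = 1.00 mM / 48 = 0.02083 mM = 2.08 × 10^4 nM

2.08 × 10^4 nM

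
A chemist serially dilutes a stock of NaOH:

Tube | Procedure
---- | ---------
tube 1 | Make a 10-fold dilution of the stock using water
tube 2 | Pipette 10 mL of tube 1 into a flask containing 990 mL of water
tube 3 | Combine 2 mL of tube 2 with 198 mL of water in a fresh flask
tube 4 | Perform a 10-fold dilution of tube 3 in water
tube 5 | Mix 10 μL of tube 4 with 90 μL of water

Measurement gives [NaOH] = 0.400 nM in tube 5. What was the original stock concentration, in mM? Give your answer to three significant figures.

Step 1: 10-fold → factor 10
Step 2: 10 mL + 990 mL = 1000 mL total → factor 1000/10 = 100
Step 3: 2 mL + 198 mL = 200 mL total → factor 200/2 = 100
Step 4: 10-fold → factor 10
Step 5: 10 μL + 90 μL = 100 μL total → factor 100/10 = 10
Overall dilution factor = 10 × 100 × 100 × 10 × 10 = 1 × 10^7
Stock = 0.400 nM × 1 × 10^7 = 4.000 × 10^6 nM = 4.00 mM

4.00 mM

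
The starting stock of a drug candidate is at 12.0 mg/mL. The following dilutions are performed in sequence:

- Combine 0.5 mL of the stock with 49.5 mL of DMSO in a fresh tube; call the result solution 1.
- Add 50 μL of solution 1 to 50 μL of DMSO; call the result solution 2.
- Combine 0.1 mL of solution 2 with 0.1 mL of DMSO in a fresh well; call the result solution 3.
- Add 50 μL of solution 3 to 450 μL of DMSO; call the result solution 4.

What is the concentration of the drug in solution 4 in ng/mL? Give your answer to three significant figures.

Step 1: 0.5 mL + 49.5 mL = 50 mL total → factor 50/0.5 = 100
Step 2: 50 μL + 50 μL = 100 μL total → factor 100/50 = 2
Step 3: 0.1 mL + 0.1 mL = 0.2 mL total → factor 0.2/0.1 = 2
Step 4: 50 μL + 450 μL = 500 μL total → factor 500/50 = 10
Overall dilution factor = 100 × 2 × 2 × 10 = 4000
Final = 12.0 mg/mL / 4000 = 0.003000 mg/mL = 3.00 × 10^3 ng/mL

3.00 × 10^3 ng/mL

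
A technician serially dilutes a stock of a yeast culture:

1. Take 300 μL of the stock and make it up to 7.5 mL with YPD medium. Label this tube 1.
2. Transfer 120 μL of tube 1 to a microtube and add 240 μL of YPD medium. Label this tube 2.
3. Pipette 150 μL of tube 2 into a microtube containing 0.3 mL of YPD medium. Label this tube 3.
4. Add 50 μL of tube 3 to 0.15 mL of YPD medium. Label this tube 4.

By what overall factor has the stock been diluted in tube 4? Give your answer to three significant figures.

900

Step 1: 300 μL brought to 7.5 mL → factor 7500/300 = 25
Step 2: 120 μL + 240 μL = 360 μL total → factor 360/120 = 3
Step 3: 150 μL + 0.3 mL = 450 μL total → factor 450/150 = 3
Step 4: 50 μL + 0.15 mL = 200 μL total → factor 200/50 = 4
Overall dilution factor = 25 × 3 × 3 × 4 = 900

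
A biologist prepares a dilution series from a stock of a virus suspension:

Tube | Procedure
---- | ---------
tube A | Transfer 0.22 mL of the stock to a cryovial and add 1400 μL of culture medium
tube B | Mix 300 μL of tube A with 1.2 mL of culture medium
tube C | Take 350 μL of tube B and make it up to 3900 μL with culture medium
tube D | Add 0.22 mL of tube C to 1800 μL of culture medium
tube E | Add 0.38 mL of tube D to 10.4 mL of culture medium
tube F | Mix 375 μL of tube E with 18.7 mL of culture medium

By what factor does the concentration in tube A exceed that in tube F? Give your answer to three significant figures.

Step 1: 0.22 mL + 1400 μL = 1.62 mL total → factor 1.62/0.22 = 7.3636
Step 2: 300 μL + 1.2 mL = 1500 μL total → factor 1500/300 = 5
Step 3: 350 μL brought to 3900 μL → factor 3900/350 = 11.143
Step 4: 0.22 mL + 1800 μL = 2.02 mL total → factor 2.02/0.22 = 9.1818
Step 5: 0.38 mL + 10.4 mL = 10.78 mL total → factor 10.78/0.38 = 28.368
Step 6: 375 μL + 18.7 mL = 19075 μL total → factor 19075/375 = 50.867
Dilution factor to tube A = 7.3636; to tube F = 5.4357 × 10^6
[tube A]/[tube F] = (factor to tube F)/(factor to tube A) = 5.4357 × 10^6/7.3636 = 7.38 × 10^5

7.38 × 10^5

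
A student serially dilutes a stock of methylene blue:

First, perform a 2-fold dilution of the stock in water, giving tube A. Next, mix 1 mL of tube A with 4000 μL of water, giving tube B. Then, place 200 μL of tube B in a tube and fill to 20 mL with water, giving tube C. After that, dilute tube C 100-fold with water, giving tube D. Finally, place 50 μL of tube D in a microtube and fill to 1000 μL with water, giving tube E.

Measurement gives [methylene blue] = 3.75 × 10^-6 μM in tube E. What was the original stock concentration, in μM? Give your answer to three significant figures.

Step 1: 2-fold → factor 2
Step 2: 1 mL + 4000 μL = 5 mL total → factor 5/1 = 5
Step 3: 200 μL brought to 20 mL → factor 20000/200 = 100
Step 4: 100-fold → factor 100
Step 5: 50 μL brought to 1000 μL → factor 1000/50 = 20
Overall dilution factor = 2 × 5 × 100 × 100 × 20 = 2 × 10^6
Stock = 3.75 × 10^-6 μM × 2 × 10^6 = 7.50 μM

7.50 μM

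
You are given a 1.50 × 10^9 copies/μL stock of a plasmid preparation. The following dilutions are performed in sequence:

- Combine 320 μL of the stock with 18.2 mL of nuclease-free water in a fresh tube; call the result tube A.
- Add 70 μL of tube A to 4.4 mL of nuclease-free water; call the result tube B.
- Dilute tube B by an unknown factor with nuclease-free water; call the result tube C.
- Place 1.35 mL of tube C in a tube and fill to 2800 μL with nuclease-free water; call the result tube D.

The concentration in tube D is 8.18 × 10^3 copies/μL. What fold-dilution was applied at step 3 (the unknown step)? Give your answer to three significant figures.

Step 1: 320 μL + 18.2 mL = 18520 μL total → factor 18520/320 = 57.875
Step 2: 70 μL + 4.4 mL = 4470 μL total → factor 4470/70 = 63.857
Step 3: unknown factor x
Step 4: 1.35 mL brought to 2800 μL → factor 2.8/1.35 = 2.0741
Product of known-step factors = 7665.2
Overall factor = 1.50 × 10^9 copies/μL / (8.18 × 10^3 copies/μL) = 1.8337 × 10^5
x = 1.8337 × 10^5 / 7665.2 = 23.9

23.9-fold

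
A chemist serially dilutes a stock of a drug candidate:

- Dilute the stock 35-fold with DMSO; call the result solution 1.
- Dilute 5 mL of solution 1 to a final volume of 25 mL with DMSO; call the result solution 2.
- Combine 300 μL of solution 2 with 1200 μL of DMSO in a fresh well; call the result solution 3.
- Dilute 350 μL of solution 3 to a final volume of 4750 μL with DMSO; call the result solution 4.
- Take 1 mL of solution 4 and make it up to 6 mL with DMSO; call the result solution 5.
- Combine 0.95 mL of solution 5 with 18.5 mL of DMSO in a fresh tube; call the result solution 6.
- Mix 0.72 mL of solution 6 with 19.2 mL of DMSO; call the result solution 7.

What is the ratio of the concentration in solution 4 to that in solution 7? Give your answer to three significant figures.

Step 1: 35-fold → factor 35
Step 2: 5 mL brought to 25 mL → factor 25/5 = 5
Step 3: 300 μL + 1200 μL = 1500 μL total → factor 1500/300 = 5
Step 4: 350 μL brought to 4750 μL → factor 4750/350 = 13.571
Step 5: 1 mL brought to 6 mL → factor 6/1 = 6
Step 6: 0.95 mL + 18.5 mL = 19.45 mL total → factor 19.45/0.95 = 20.474
Step 7: 0.72 mL + 19.2 mL = 19.92 mL total → factor 19.92/0.72 = 27.667
Dilution factor to solution 4 = 11875; to solution 7 = 4.0359 × 10^7
[solution 4]/[solution 7] = (factor to solution 7)/(factor to solution 4) = 4.0359 × 10^7/11875 = 3.40 × 10^3

3.40 × 10^3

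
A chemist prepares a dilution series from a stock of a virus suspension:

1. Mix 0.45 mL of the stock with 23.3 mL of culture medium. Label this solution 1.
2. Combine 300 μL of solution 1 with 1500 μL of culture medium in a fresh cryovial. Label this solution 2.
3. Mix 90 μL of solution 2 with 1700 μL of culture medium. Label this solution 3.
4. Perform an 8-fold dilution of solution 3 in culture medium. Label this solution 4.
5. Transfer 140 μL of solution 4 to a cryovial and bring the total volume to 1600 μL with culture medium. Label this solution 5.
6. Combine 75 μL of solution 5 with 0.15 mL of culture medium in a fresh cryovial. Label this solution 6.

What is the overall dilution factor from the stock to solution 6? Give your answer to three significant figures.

Step 1: 0.45 mL + 23.3 mL = 23.75 mL total → factor 23.75/0.45 = 52.778
Step 2: 300 μL + 1500 μL = 1800 μL total → factor 1800/300 = 6
Step 3: 90 μL + 1700 μL = 1790 μL total → factor 1790/90 = 19.889
Step 4: 8-fold → factor 8
Step 5: 140 μL brought to 1600 μL → factor 1600/140 = 11.429
Step 6: 75 μL + 0.15 mL = 225 μL total → factor 225/75 = 3
Overall dilution factor = 52.778 × 6 × 19.889 × 8 × 11.429 × 3 = 1.7275 × 10^6

1.73 × 10^6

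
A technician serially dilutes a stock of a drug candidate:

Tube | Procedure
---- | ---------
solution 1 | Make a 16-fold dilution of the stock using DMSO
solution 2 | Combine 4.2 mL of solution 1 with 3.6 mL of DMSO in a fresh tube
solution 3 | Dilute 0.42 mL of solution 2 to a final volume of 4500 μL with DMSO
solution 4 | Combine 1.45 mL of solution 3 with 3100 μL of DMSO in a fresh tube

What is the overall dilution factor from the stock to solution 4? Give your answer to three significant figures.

Step 1: 16-fold → factor 16
Step 2: 4.2 mL + 3.6 mL = 7.8 mL total → factor 7.8/4.2 = 1.8571
Step 3: 0.42 mL brought to 4500 μL → factor 4.5/0.42 = 10.714
Step 4: 1.45 mL + 3100 μL = 4.55 mL total → factor 4.55/1.45 = 3.1379
Overall dilution factor = 16 × 1.8571 × 10.714 × 3.1379 = 999.01

999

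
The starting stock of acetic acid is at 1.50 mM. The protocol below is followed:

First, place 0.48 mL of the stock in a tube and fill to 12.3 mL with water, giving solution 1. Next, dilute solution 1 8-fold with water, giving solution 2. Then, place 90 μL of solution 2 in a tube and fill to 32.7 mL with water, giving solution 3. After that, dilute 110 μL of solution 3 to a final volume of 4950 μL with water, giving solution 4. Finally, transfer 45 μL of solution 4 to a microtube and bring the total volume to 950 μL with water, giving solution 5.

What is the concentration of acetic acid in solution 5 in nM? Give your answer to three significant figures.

0.0212 nM

Step 1: 0.48 mL brought to 12.3 mL → factor 12.3/0.48 = 25.625
Step 2: 8-fold → factor 8
Step 3: 90 μL brought to 32.7 mL → factor 32700/90 = 363.33
Step 4: 110 μL brought to 4950 μL → factor 4950/110 = 45
Step 5: 45 μL brought to 950 μL → factor 950/45 = 21.111
Overall dilution factor = 25.625 × 8 × 363.33 × 45 × 21.111 = 7.0759 × 10^7
Final = 1.50 mM / 7.0759 × 10^7 = 2.120 × 10^-8 mM = 0.0212 nM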